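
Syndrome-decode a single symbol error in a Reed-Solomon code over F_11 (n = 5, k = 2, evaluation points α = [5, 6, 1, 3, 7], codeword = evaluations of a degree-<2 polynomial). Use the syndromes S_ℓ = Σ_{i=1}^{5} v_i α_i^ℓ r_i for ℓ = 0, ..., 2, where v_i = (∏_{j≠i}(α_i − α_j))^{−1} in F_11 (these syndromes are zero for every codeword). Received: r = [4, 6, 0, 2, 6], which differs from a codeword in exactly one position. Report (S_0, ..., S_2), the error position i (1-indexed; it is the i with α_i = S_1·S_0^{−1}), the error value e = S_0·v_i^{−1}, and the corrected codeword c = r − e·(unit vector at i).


S = (8, 4, 2), error at position 2, error magnitude e = 1, c = [4, 5, 0, 2, 6].

Step 1: column multipliers v_i = (∏_{j≠i}(α_i − α_j))^{−1} mod 11.
  i = 1 (α = 5): (5−6)(5−1)(5−3)(5−7) = (−1)·4·2·(−2) = 16 ≡ 5, so v_1 = 5^{−1} = 9 (mod 11).
  i = 2 (α = 6): (6−5)(6−1)(6−3)(6−7) = 1·5·3·(−1) = −15 ≡ 7, so v_2 = 7^{−1} = 8 (mod 11).
  i = 3 (α = 1): (1−5)(1−6)(1−3)(1−7) = (−4)·(−5)·(−2)·(−6) = 240 ≡ 9, so v_3 = 9^{−1} = 5 (mod 11).
  i = 4 (α = 3): (3−5)(3−6)(3−1)(3−7) = (−2)·(−3)·2·(−4) = −48 ≡ 7, so v_4 = 7^{−1} = 8 (mod 11).
  i = 5 (α = 7): (7−5)(7−6)(7−1)(7−3) = 2·1·6·4 = 48 ≡ 4, so v_5 = 4^{−1} = 3 (mod 11).
  v = [9, 8, 5, 8, 3].
Step 2: syndromes of r = [4, 6, 0, 2, 6] (all sums mod 11).
  S_0 = Σ v_i r_i = 9·4 + 8·6 + 5·0 + 8·2 + 3·6 = 118 ≡ 8.
  S_1 = Σ v_i α_i r_i = 9·5·4 + 8·6·6 + 5·1·0 + 8·3·2 + 3·7·6 = 642 ≡ 4.
  α_i^2 mod 11 = [3, 3, 1, 9, 5].
  S_2 = Σ v_i α_i^2 r_i = 9·3·4 + 8·3·6 + 5·1·0 + 8·9·2 + 3·5·6 = 486 ≡ 2.
  S = (8, 4, 2) ≠ 0, so r is not a codeword (an error is present).
Step 3: locate the error. For a single error e at position i, S_ℓ = v_i·e·α_i^ℓ, so α_err = S_1/S_0.
  S_0^{−1} = 8^{−1} = 7 (mod 11), so α_err = 4·7 = 28 ≡ 6 = α_2. Error position i = 2.
  Consistency check: S_2/S_1 = 2·3 = 6 ≡ 6 = α_err ✓ (single-error assumption holds).
Step 4: error magnitude e = S_0/v_2 = S_0·∏_{j≠2}(α_2 − α_j) = 8·7 = 56 ≡ 1 (mod 11).
Step 5: correct position 2: c_2 = r_2 − e = 6 − 1 ≡ 5 (mod 11). Hence c = [4, 5, 0, 2, 6].
  Check: interpolating c through the α_i gives m(x) = 10 + 1·x (degree < 2) with m(α_i) = c_i for every i, so c is indeed a codeword.


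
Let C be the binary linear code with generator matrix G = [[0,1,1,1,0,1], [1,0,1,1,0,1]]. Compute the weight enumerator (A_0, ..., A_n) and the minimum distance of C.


Weight distribution: A_0 = 1, A_2 = 1, A_4 = 2. Minimum distance d = 2.

Enumerate all 2^2 = 4 messages m ∈ F_2^2.
For each, compute codeword c = mG in F_2^6, then tally its weight.
  m = 00 → c = 000000, weight = 0.
  m = 10 → c = 011101, weight = 4.
  m = 01 → c = 101101, weight = 4.
  m = 11 → c = 110000, weight = 2.
Tally weights:
  weight 0: 1 codewords.
  weight 2: 1 codewords.
  weight 4: 2 codewords.
Minimum distance d = smallest w > 0 with A_w > 0 = 2.
Sanity: Σ A_w = 4 = 2^2 = 4 ✓.


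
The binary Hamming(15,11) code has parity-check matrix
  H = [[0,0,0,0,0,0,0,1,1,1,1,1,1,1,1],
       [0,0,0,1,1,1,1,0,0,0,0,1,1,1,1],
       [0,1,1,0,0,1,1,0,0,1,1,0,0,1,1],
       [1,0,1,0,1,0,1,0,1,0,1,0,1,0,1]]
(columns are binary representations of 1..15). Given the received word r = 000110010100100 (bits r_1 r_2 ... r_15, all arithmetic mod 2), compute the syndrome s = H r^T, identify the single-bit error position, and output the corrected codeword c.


s = (1, 1, 1, 0)^T, error position = 14, corrected codeword c = 000110010100110

Compute s = H r^T mod 2 one row at a time:
  s_1 = 1 + 0 + 1 + 0 + 0 + 1 + 0 + 0 = 3 ≡ 1 (mod 2).
  s_2 = 1 + 1 + 0 + 0 + 0 + 1 + 0 + 0 = 3 ≡ 1 (mod 2).
  s_3 = 0 + 0 + 0 + 0 + 1 + 0 + 0 + 0 = 1 ≡ 1 (mod 2).
  s_4 = 0 + 0 + 1 + 0 + 0 + 0 + 1 + 0 = 2 ≡ 0 (mod 2).
s = (1, 1, 1, 0)^T — this equals column 14 of H (binary 1110), so error is at position 14.
Correct: flip bit 14 of r = 000110010100100 to get c = 000110010100110.


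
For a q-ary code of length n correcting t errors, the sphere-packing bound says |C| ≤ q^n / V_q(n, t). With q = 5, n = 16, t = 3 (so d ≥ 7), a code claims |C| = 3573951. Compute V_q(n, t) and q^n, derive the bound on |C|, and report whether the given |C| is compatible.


V_q(n, t) = 37825, q^n = 152587890625, Hamming bound = 4034048, |C| = 3573951 ≤ bound (satisfied).

Step 1: Compute V_q(n, t) = Σ_{j=0}^3 C(n, j) (q−1)^j.
  j = 0: C(16,0)·(4)^0 = 1·1 = 1.
  j = 1: C(16,1)·(4)^1 = 16·4 = 64.
  j = 2: C(16,2)·(4)^2 = 120·16 = 1920.
  j = 3: C(16,3)·(4)^3 = 560·64 = 35840.
  V_q(n, t) = 1 + 64 + 1920 + 35840 = 37825.
Step 2: q^n = 5^16 = 152587890625.
Step 3: Hamming bound ⌊q^n / V_q(n,t)⌋ = ⌊152587890625/37825⌋ = 4034048.
Step 4: Compare |C| = 3573951 to 4034048: satisfied.
The claimed |C| lies below the Hamming bound.


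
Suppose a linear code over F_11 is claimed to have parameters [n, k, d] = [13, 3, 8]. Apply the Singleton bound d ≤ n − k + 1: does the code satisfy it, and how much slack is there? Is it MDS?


Singleton RHS = n − k + 1 = 11, slack = 3, bound satisfied, not MDS.

Singleton bound: d ≤ n − k + 1.
Here n = 13, k = 3, so n − k + 1 = 11.
Given d = 8, check d ≤ 11: YES.
Slack = (n − k + 1) − d = 3.
The code is NOT MDS (slack = 3 > 0).
Description: the claimed parameters are [13, 3, 8]_11; such a code would be non-MDS.


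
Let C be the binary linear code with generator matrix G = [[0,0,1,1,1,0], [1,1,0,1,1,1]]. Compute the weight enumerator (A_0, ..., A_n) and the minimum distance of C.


Weight distribution: A_0 = 1, A_3 = 1, A_4 = 1, A_5 = 1. Minimum distance d = 3.

Enumerate all 2^2 = 4 messages m ∈ F_2^2.
For each, compute codeword c = mG in F_2^6, then tally its weight.
  m = 00 → c = 000000, weight = 0.
  m = 10 → c = 001110, weight = 3.
  m = 01 → c = 110111, weight = 5.
  m = 11 → c = 111001, weight = 4.
Tally weights:
  weight 0: 1 codewords.
  weight 3: 1 codewords.
  weight 4: 1 codewords.
  weight 5: 1 codewords.
Minimum distance d = smallest w > 0 with A_w > 0 = 3.
Sanity: Σ A_w = 4 = 2^2 = 4 ✓.


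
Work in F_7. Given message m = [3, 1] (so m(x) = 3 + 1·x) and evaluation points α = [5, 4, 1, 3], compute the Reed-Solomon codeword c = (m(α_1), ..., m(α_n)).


c = [1, 0, 4, 6]

Message polynomial: m(x) = 3 + 1·x (mod 7).
For each evaluation point α_i, compute m(α_i) mod 7:
  α_1 = 5: Horner steps 1 → 1, so m(5) = 1.
  α_2 = 4: Horner steps 1 → 0, so m(4) = 0.
  α_3 = 1: Horner steps 1 → 4, so m(1) = 4.
  α_4 = 3: Horner steps 1 → 6, so m(3) = 6.
Codeword c = [1, 0, 4, 6] ∈ F_7^4.


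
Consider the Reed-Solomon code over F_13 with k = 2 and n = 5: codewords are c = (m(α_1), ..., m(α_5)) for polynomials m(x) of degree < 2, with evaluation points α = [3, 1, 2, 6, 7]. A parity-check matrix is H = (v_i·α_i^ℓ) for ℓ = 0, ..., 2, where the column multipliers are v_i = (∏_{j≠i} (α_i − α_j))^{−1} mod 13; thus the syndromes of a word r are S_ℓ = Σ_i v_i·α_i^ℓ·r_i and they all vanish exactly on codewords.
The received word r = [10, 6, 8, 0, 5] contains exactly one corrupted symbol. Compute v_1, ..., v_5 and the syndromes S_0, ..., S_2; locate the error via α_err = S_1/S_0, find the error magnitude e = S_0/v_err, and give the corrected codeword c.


S = (2, 12, 7), error at position 4, error magnitude e = 10, c = [10, 6, 8, 3, 5].

Step 1: column multipliers v_i = (∏_{j≠i}(α_i − α_j))^{−1} mod 13.
  i = 1 (α = 3): (3−1)(3−2)(3−6)(3−7) = 2·1·(−3)·(−4) = 24 ≡ 11, so v_1 = 11^{−1} = 6 (mod 13).
  i = 2 (α = 1): (1−3)(1−2)(1−6)(1−7) = (−2)·(−1)·(−5)·(−6) = 60 ≡ 8, so v_2 = 8^{−1} = 5 (mod 13).
  i = 3 (α = 2): (2−3)(2−1)(2−6)(2−7) = (−1)·1·(−4)·(−5) = −20 ≡ 6, so v_3 = 6^{−1} = 11 (mod 13).
  i = 4 (α = 6): (6−3)(6−1)(6−2)(6−7) = 3·5·4·(−1) = −60 ≡ 5, so v_4 = 5^{−1} = 8 (mod 13).
  i = 5 (α = 7): (7−3)(7−1)(7−2)(7−6) = 4·6·5·1 = 120 ≡ 3, so v_5 = 3^{−1} = 9 (mod 13).
  v = [6, 5, 11, 8, 9].
Step 2: syndromes of r = [10, 6, 8, 0, 5] (all sums mod 13).
  S_0 = Σ v_i r_i = 6·10 + 5·6 + 11·8 + 8·0 + 9·5 = 223 ≡ 2.
  S_1 = Σ v_i α_i r_i = 6·3·10 + 5·1·6 + 11·2·8 + 8·6·0 + 9·7·5 = 701 ≡ 12.
  α_i^2 mod 13 = [9, 1, 4, 10, 10].
  S_2 = Σ v_i α_i^2 r_i = 6·9·10 + 5·1·6 + 11·4·8 + 8·10·0 + 9·10·5 = 1372 ≡ 7.
  S = (2, 12, 7) ≠ 0, so r is not a codeword (an error is present).
Step 3: locate the error. For a single error e at position i, S_ℓ = v_i·e·α_i^ℓ, so α_err = S_1/S_0.
  S_0^{−1} = 2^{−1} = 7 (mod 13), so α_err = 12·7 = 84 ≡ 6 = α_4. Error position i = 4.
  Consistency check: S_2/S_1 = 7·12 = 84 ≡ 6 = α_err ✓ (single-error assumption holds).
Step 4: error magnitude e = S_0/v_4 = S_0·∏_{j≠4}(α_4 − α_j) = 2·5 = 10 ≡ 10 (mod 13).
Step 5: correct position 4: c_4 = r_4 − e = 0 − 10 ≡ 3 (mod 13). Hence c = [10, 6, 8, 3, 5].
  Check: interpolating c through the α_i gives m(x) = 4 + 2·x (degree < 2) with m(α_i) = c_i for every i, so c is indeed a codeword.


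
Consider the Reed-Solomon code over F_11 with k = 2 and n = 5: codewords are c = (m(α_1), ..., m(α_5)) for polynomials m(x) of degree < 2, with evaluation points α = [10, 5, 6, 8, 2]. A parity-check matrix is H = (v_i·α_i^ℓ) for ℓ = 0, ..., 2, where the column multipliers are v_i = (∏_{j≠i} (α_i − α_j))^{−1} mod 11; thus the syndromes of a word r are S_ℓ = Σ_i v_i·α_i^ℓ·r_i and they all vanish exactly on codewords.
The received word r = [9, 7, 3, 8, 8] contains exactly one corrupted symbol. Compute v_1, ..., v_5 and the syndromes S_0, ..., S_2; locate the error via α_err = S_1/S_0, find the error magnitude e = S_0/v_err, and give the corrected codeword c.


S = (7, 1, 8), error at position 4, error magnitude e = 2, c = [9, 7, 3, 6, 8].

Step 1: column multipliers v_i = (∏_{j≠i}(α_i − α_j))^{−1} mod 11.
  i = 1 (α = 10): (10−5)(10−6)(10−8)(10−2) = 5·4·2·8 = 320 ≡ 1, so v_1 = 1^{−1} = 1 (mod 11).
  i = 2 (α = 5): (5−10)(5−6)(5−8)(5−2) = (−5)·(−1)·(−3)·3 = −45 ≡ 10, so v_2 = 10^{−1} = 10 (mod 11).
  i = 3 (α = 6): (6−10)(6−5)(6−8)(6−2) = (−4)·1·(−2)·4 = 32 ≡ 10, so v_3 = 10^{−1} = 10 (mod 11).
  i = 4 (α = 8): (8−10)(8−5)(8−6)(8−2) = (−2)·3·2·6 = −72 ≡ 5, so v_4 = 5^{−1} = 9 (mod 11).
  i = 5 (α = 2): (2−10)(2−5)(2−6)(2−8) = (−8)·(−3)·(−4)·(−6) = 576 ≡ 4, so v_5 = 4^{−1} = 3 (mod 11).
  v = [1, 10, 10, 9, 3].
Step 2: syndromes of r = [9, 7, 3, 8, 8] (all sums mod 11).
  S_0 = Σ v_i r_i = 1·9 + 10·7 + 10·3 + 9·8 + 3·8 = 205 ≡ 7.
  S_1 = Σ v_i α_i r_i = 1·10·9 + 10·5·7 + 10·6·3 + 9·8·8 + 3·2·8 = 1244 ≡ 1.
  α_i^2 mod 11 = [1, 3, 3, 9, 4].
  S_2 = Σ v_i α_i^2 r_i = 1·1·9 + 10·3·7 + 10·3·3 + 9·9·8 + 3·4·8 = 1053 ≡ 8.
  S = (7, 1, 8) ≠ 0, so r is not a codeword (an error is present).
Step 3: locate the error. For a single error e at position i, S_ℓ = v_i·e·α_i^ℓ, so α_err = S_1/S_0.
  S_0^{−1} = 7^{−1} = 8 (mod 11), so α_err = 1·8 = 8 ≡ 8 = α_4. Error position i = 4.
  Consistency check: S_2/S_1 = 8·1 = 8 ≡ 8 = α_err ✓ (single-error assumption holds).
Step 4: error magnitude e = S_0/v_4 = S_0·∏_{j≠4}(α_4 − α_j) = 7·5 = 35 ≡ 2 (mod 11).
Step 5: correct position 4: c_4 = r_4 − e = 8 − 2 ≡ 6 (mod 11). Hence c = [9, 7, 3, 6, 8].
  Check: interpolating c through the α_i gives m(x) = 5 + 7·x (degree < 2) with m(α_i) = c_i for every i, so c is indeed a codeword.


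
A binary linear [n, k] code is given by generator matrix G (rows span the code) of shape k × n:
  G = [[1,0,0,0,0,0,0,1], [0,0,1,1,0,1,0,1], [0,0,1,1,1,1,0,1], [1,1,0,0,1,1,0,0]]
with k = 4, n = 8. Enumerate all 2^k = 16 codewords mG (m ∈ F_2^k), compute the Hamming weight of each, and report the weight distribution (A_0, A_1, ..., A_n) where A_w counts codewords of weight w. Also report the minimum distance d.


Weight distribution: A_0 = 1, A_1 = 1, A_2 = 1, A_3 = 4, A_4 = 5, A_5 = 3, A_6 = 1. Minimum distance d = 1.

Enumerate all 2^4 = 16 messages m ∈ F_2^4.
For each, compute codeword c = mG in F_2^8, then tally its weight.
  m = 0000 → c = 00000000, weight = 0.
  m = 1000 → c = 10000001, weight = 2.
  m = 0100 → c = 00110101, weight = 4.
  m = 1100 → c = 10110100, weight = 4.
  m = 0010 → c = 00111101, weight = 5.
  m = 1010 → c = 10111100, weight = 5.
  m = 0110 → c = 00001000, weight = 1.
  m = 1110 → c = 10001001, weight = 3.
  m = 0001 → c = 11001100, weight = 4.
  m = 1001 → c = 01001101, weight = 4.
  m = 0101 → c = 11111001, weight = 6.
  m = 1101 → c = 01111000, weight = 4.
  m = 0011 → c = 11110001, weight = 5.
  m = 1011 → c = 01110000, weight = 3.
  m = 0111 → c = 11000100, weight = 3.
  m = 1111 → c = 01000101, weight = 3.
Tally weights:
  weight 0: 1 codewords.
  weight 1: 1 codewords.
  weight 2: 1 codewords.
  weight 3: 4 codewords.
  weight 4: 5 codewords.
  weight 5: 3 codewords.
  weight 6: 1 codewords.
Minimum distance d = smallest w > 0 with A_w > 0 = 1.
Sanity: Σ A_w = 16 = 2^4 = 16 ✓.


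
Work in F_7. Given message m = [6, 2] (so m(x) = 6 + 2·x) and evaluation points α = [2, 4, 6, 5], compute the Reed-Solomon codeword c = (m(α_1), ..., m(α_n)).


c = [3, 0, 4, 2]

Message polynomial: m(x) = 6 + 2·x (mod 7).
For each evaluation point α_i, compute m(α_i) mod 7:
  α_1 = 2: Horner steps 2 → 3, so m(2) = 3.
  α_2 = 4: Horner steps 2 → 0, so m(4) = 0.
  α_3 = 6: Horner steps 2 → 4, so m(6) = 4.
  α_4 = 5: Horner steps 2 → 2, so m(5) = 2.
Codeword c = [3, 0, 4, 2] ∈ F_7^4.


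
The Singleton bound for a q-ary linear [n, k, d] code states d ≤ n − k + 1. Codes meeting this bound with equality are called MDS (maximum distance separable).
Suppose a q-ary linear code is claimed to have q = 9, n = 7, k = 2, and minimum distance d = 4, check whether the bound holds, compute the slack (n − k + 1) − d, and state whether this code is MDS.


Singleton RHS = n − k + 1 = 6, slack = 2, bound satisfied, not MDS.

Singleton bound: d ≤ n − k + 1.
Here n = 7, k = 2, so n − k + 1 = 6.
Given d = 4, check d ≤ 6: YES.
Slack = (n − k + 1) − d = 2.
The code is NOT MDS (slack = 2 > 0).
Description: the claimed parameters are [7, 2, 4]_9; such a code would be non-MDS.


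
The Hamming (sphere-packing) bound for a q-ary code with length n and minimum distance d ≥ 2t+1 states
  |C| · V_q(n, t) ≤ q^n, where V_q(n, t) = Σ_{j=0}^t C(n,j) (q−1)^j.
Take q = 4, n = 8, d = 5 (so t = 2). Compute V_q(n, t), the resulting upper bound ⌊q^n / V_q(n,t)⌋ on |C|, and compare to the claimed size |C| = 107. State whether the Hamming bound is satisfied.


V_q(n, t) = 277, q^n = 65536, Hamming bound = 236, |C| = 107 ≤ bound (satisfied).

Step 1: Compute V_q(n, t) = Σ_{j=0}^2 C(n, j) (q−1)^j.
  j = 0: C(8,0)·(3)^0 = 1·1 = 1.
  j = 1: C(8,1)·(3)^1 = 8·3 = 24.
  j = 2: C(8,2)·(3)^2 = 28·9 = 252.
  V_q(n, t) = 1 + 24 + 252 = 277.
Step 2: q^n = 4^8 = 65536.
Step 3: Hamming bound ⌊q^n / V_q(n,t)⌋ = ⌊65536/277⌋ = 236.
Step 4: Compare |C| = 107 to 236: satisfied.
The claimed |C| lies below the Hamming bound.


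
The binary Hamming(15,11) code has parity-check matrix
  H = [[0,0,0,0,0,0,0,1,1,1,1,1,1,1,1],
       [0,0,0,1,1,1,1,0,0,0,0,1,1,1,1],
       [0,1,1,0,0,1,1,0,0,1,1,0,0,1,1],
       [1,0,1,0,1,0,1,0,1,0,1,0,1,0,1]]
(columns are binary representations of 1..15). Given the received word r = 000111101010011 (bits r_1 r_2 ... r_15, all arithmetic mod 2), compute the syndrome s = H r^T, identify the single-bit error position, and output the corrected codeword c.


s = (0, 0, 1, 1)^T, error position = 3, corrected codeword c = 001111101010011

Compute s = H r^T mod 2 one row at a time:
  s_1 = 0 + 1 + 0 + 1 + 0 + 0 + 1 + 1 = 4 ≡ 0 (mod 2).
  s_2 = 1 + 1 + 1 + 1 + 0 + 0 + 1 + 1 = 6 ≡ 0 (mod 2).
  s_3 = 0 + 0 + 1 + 1 + 0 + 1 + 1 + 1 = 5 ≡ 1 (mod 2).
  s_4 = 0 + 0 + 1 + 1 + 1 + 1 + 0 + 1 = 5 ≡ 1 (mod 2).
s = (0, 0, 1, 1)^T — this equals column 3 of H (binary 0011), so error is at position 3.
Correct: flip bit 3 of r = 000111101010011 to get c = 001111101010011.


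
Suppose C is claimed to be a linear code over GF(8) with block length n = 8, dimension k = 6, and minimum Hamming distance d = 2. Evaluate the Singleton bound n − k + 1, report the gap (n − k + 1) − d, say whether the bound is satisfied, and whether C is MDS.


Singleton RHS = n − k + 1 = 3, slack = 1, bound satisfied, not MDS.

Singleton bound: d ≤ n − k + 1.
Here n = 8, k = 6, so n − k + 1 = 3.
Given d = 2, check d ≤ 3: YES.
Slack = (n − k + 1) − d = 1.
The code is NOT MDS (slack = 1 > 0).
Description: the claimed parameters are [8, 6, 2]_8; such a code would be non-MDS.


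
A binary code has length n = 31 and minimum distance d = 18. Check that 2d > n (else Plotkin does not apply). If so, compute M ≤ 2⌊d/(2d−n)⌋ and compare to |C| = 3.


Plotkin bound M ≤ 6; given |C| = 3 ≤ bound (satisfied).

Check applicability: 2d = 36, n = 31.
2d − n = 5 > 0, so Plotkin applies.
Compute d/(2d−n) = 18/5 ≈ 3.6000.
⌊d/(2d−n)⌋ = 3.
Plotkin bound: M ≤ 2·3 = 6.
Given |C| = 3, check: satisfied.
This |C| is below the Plotkin bound.


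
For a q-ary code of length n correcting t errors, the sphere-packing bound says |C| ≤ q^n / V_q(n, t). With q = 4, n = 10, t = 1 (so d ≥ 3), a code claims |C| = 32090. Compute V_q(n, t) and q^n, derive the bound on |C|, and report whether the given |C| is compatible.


V_q(n, t) = 31, q^n = 1048576, Hamming bound = 33825, |C| = 32090 ≤ bound (satisfied).

Step 1: Compute V_q(n, t) = Σ_{j=0}^1 C(n, j) (q−1)^j.
  j = 0: C(10,0)·(3)^0 = 1·1 = 1.
  j = 1: C(10,1)·(3)^1 = 10·3 = 30.
  V_q(n, t) = 1 + 30 = 31.
Step 2: q^n = 4^10 = 1048576.
Step 3: Hamming bound ⌊q^n / V_q(n,t)⌋ = ⌊1048576/31⌋ = 33825.
Step 4: Compare |C| = 32090 to 33825: satisfied.
The claimed |C| lies below the Hamming bound.


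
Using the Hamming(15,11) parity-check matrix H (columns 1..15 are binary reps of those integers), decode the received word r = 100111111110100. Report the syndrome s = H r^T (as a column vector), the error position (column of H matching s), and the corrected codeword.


s = (1, 1, 0, 0)^T, error position = 12, corrected codeword c = 100111111111100

Compute s = H r^T mod 2 one row at a time:
  s_1 = 1 + 1 + 1 + 1 + 0 + 1 + 0 + 0 = 5 ≡ 1 (mod 2).
  s_2 = 1 + 1 + 1 + 1 + 0 + 1 + 0 + 0 = 5 ≡ 1 (mod 2).
  s_3 = 0 + 0 + 1 + 1 + 1 + 1 + 0 + 0 = 4 ≡ 0 (mod 2).
  s_4 = 1 + 0 + 1 + 1 + 1 + 1 + 1 + 0 = 6 ≡ 0 (mod 2).
s = (1, 1, 0, 0)^T — this equals column 12 of H (binary 1100), so error is at position 12.
Correct: flip bit 12 of r = 100111111110100 to get c = 100111111111100.


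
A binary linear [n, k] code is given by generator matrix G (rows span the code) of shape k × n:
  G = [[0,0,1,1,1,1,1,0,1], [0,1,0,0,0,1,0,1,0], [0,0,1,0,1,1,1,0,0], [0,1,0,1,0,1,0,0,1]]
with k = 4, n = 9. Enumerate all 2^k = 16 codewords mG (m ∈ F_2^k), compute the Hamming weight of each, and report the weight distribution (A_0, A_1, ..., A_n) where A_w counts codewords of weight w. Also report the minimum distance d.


Weight distribution: A_0 = 1, A_1 = 1, A_2 = 2, A_3 = 2, A_4 = 3, A_5 = 3, A_6 = 2, A_7 = 2. Minimum distance d = 1.

Enumerate all 2^4 = 16 messages m ∈ F_2^4.
For each, compute codeword c = mG in F_2^9, then tally its weight.
  m = 0000 → c = 000000000, weight = 0.
  m = 1000 → c = 001111101, weight = 6.
  m = 0100 → c = 010001010, weight = 3.
  m = 1100 → c = 011110111, weight = 7.
  m = 0010 → c = 001011100, weight = 4.
  m = 1010 → c = 000100001, weight = 2.
  m = 0110 → c = 011010110, weight = 5.
  m = 1110 → c = 010101011, weight = 5.
  m = 0001 → c = 010101001, weight = 4.
  m = 1001 → c = 011010100, weight = 4.
  m = 0101 → c = 000100011, weight = 3.
  m = 1101 → c = 001011110, weight = 5.
  m = 0011 → c = 011110101, weight = 6.
  m = 1011 → c = 010001000, weight = 2.
  m = 0111 → c = 001111111, weight = 7.
  m = 1111 → c = 000000010, weight = 1.
Tally weights:
  weight 0: 1 codewords.
  weight 1: 1 codewords.
  weight 2: 2 codewords.
  weight 3: 2 codewords.
  weight 4: 3 codewords.
  weight 5: 3 codewords.
  weight 6: 2 codewords.
  weight 7: 2 codewords.
Minimum distance d = smallest w > 0 with A_w > 0 = 1.
Sanity: Σ A_w = 16 = 2^4 = 16 ✓.


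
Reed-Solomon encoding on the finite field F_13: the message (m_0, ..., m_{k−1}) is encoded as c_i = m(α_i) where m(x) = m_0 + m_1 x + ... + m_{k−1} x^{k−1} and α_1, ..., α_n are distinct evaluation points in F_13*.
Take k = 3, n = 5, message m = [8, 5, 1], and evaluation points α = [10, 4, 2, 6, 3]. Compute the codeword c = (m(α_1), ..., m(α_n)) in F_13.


c = [2, 5, 9, 9, 6]

Message polynomial: m(x) = 8 + 5·x + 1·x^2 (mod 13).
For each evaluation point α_i, compute m(α_i) mod 13:
  α_1 = 10: Horner steps 1 → 2 → 2, so m(10) = 2.
  α_2 = 4: Horner steps 1 → 9 → 5, so m(4) = 5.
  α_3 = 2: Horner steps 1 → 7 → 9, so m(2) = 9.
  α_4 = 6: Horner steps 1 → 11 → 9, so m(6) = 9.
  α_5 = 3: Horner steps 1 → 8 → 6, so m(3) = 6.
Codeword c = [2, 5, 9, 9, 6] ∈ F_13^5.


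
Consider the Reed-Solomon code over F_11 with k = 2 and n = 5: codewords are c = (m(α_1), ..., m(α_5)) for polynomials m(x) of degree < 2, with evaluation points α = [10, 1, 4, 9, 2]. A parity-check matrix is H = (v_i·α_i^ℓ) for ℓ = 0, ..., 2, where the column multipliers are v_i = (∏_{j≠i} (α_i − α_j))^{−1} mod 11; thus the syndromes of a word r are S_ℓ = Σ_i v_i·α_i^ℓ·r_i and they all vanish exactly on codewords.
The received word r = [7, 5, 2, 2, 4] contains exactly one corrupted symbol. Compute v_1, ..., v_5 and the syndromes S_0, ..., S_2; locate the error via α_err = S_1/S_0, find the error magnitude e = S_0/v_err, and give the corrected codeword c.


S = (10, 2, 7), error at position 4, error magnitude e = 5, c = [7, 5, 2, 8, 4].

Step 1: column multipliers v_i = (∏_{j≠i}(α_i − α_j))^{−1} mod 11.
  i = 1 (α = 10): (10−1)(10−4)(10−9)(10−2) = 9·6·1·8 = 432 ≡ 3, so v_1 = 3^{−1} = 4 (mod 11).
  i = 2 (α = 1): (1−10)(1−4)(1−9)(1−2) = (−9)·(−3)·(−8)·(−1) = 216 ≡ 7, so v_2 = 7^{−1} = 8 (mod 11).
  i = 3 (α = 4): (4−10)(4−1)(4−9)(4−2) = (−6)·3·(−5)·2 = 180 ≡ 4, so v_3 = 4^{−1} = 3 (mod 11).
  i = 4 (α = 9): (9−10)(9−1)(9−4)(9−2) = (−1)·8·5·7 = −280 ≡ 6, so v_4 = 6^{−1} = 2 (mod 11).
  i = 5 (α = 2): (2−10)(2−1)(2−4)(2−9) = (−8)·1·(−2)·(−7) = −112 ≡ 9, so v_5 = 9^{−1} = 5 (mod 11).
  v = [4, 8, 3, 2, 5].
Step 2: syndromes of r = [7, 5, 2, 2, 4] (all sums mod 11).
  S_0 = Σ v_i r_i = 4·7 + 8·5 + 3·2 + 2·2 + 5·4 = 98 ≡ 10.
  S_1 = Σ v_i α_i r_i = 4·10·7 + 8·1·5 + 3·4·2 + 2·9·2 + 5·2·4 = 420 ≡ 2.
  α_i^2 mod 11 = [1, 1, 5, 4, 4].
  S_2 = Σ v_i α_i^2 r_i = 4·1·7 + 8·1·5 + 3·5·2 + 2·4·2 + 5·4·4 = 194 ≡ 7.
  S = (10, 2, 7) ≠ 0, so r is not a codeword (an error is present).
Step 3: locate the error. For a single error e at position i, S_ℓ = v_i·e·α_i^ℓ, so α_err = S_1/S_0.
  S_0^{−1} = 10^{−1} = 10 (mod 11), so α_err = 2·10 = 20 ≡ 9 = α_4. Error position i = 4.
  Consistency check: S_2/S_1 = 7·6 = 42 ≡ 9 = α_err ✓ (single-error assumption holds).
Step 4: error magnitude e = S_0/v_4 = S_0·∏_{j≠4}(α_4 − α_j) = 10·6 = 60 ≡ 5 (mod 11).
Step 5: correct position 4: c_4 = r_4 − e = 2 − 5 ≡ 8 (mod 11). Hence c = [7, 5, 2, 8, 4].
  Check: interpolating c through the α_i gives m(x) = 6 + 10·x (degree < 2) with m(α_i) = c_i for every i, so c is indeed a codeword.


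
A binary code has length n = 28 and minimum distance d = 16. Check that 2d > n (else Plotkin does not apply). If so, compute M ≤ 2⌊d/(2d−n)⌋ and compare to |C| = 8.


Plotkin bound M ≤ 8; given |C| = 8 ≤ bound (satisfied).

Check applicability: 2d = 32, n = 28.
2d − n = 4 > 0, so Plotkin applies.
Compute d/(2d−n) = 16/4 ≈ 4.0000.
⌊d/(2d−n)⌋ = 4.
Plotkin bound: M ≤ 2·4 = 8.
Given |C| = 8, check: satisfied.
This |C| is at the Plotkin bound.


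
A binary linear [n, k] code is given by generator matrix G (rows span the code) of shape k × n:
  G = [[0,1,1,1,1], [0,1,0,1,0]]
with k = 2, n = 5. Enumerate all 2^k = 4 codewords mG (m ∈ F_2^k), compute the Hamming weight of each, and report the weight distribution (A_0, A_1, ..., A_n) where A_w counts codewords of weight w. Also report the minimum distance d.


Weight distribution: A_0 = 1, A_2 = 2, A_4 = 1. Minimum distance d = 2.

Enumerate all 2^2 = 4 messages m ∈ F_2^2.
For each, compute codeword c = mG in F_2^5, then tally its weight.
  m = 00 → c = 00000, weight = 0.
  m = 10 → c = 01111, weight = 4.
  m = 01 → c = 01010, weight = 2.
  m = 11 → c = 00101, weight = 2.
Tally weights:
  weight 0: 1 codewords.
  weight 2: 2 codewords.
  weight 4: 1 codewords.
Minimum distance d = smallest w > 0 with A_w > 0 = 2.
Sanity: Σ A_w = 4 = 2^2 = 4 ✓.


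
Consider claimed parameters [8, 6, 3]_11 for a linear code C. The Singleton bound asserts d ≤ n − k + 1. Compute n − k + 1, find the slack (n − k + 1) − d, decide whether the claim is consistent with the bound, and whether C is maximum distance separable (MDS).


Singleton RHS = n − k + 1 = 3, slack = 0, bound satisfied, MDS.

Singleton bound: d ≤ n − k + 1.
Here n = 8, k = 6, so n − k + 1 = 3.
Given d = 3, check d ≤ 3: YES.
Slack = (n − k + 1) − d = 0.
The code is MDS (slack = 0).
Description: the claimed parameters are [8, 6, 3]_11; such a code would be MDS (meets Singleton bound).


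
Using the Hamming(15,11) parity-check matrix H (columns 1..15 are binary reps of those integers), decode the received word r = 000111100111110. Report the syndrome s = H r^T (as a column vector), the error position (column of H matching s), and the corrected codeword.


s = (1, 1, 1, 0)^T, error position = 14, corrected codeword c = 000111100111100

Compute s = H r^T mod 2 one row at a time:
  s_1 = 0 + 0 + 1 + 1 + 1 + 1 + 1 + 0 = 5 ≡ 1 (mod 2).
  s_2 = 1 + 1 + 1 + 1 + 1 + 1 + 1 + 0 = 7 ≡ 1 (mod 2).
  s_3 = 0 + 0 + 1 + 1 + 1 + 1 + 1 + 0 = 5 ≡ 1 (mod 2).
  s_4 = 0 + 0 + 1 + 1 + 0 + 1 + 1 + 0 = 4 ≡ 0 (mod 2).
s = (1, 1, 1, 0)^T — this equals column 14 of H (binary 1110), so error is at position 14.
Correct: flip bit 14 of r = 000111100111110 to get c = 000111100111100.


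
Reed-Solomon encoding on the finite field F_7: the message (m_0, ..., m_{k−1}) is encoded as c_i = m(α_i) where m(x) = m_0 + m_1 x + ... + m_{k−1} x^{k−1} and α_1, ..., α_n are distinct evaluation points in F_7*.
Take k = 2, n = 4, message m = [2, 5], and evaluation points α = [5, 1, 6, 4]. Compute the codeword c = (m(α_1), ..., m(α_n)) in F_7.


c = [6, 0, 4, 1]

Message polynomial: m(x) = 2 + 5·x (mod 7).
For each evaluation point α_i, compute m(α_i) mod 7:
  α_1 = 5: Horner steps 5 → 6, so m(5) = 6.
  α_2 = 1: Horner steps 5 → 0, so m(1) = 0.
  α_3 = 6: Horner steps 5 → 4, so m(6) = 4.
  α_4 = 4: Horner steps 5 → 1, so m(4) = 1.
Codeword c = [6, 0, 4, 1] ∈ F_7^4.


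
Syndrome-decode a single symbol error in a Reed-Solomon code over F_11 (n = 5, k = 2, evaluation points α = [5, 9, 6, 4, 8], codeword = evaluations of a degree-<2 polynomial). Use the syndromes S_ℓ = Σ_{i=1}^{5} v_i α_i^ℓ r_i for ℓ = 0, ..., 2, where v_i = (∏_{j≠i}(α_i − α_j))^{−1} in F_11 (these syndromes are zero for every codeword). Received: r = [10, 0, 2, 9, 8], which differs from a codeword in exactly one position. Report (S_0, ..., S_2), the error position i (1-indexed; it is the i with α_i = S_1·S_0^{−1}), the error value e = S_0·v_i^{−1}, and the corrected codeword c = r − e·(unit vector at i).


S = (5, 9, 3), error at position 4, error magnitude e = 2, c = [10, 0, 2, 7, 8].

Step 1: column multipliers v_i = (∏_{j≠i}(α_i − α_j))^{−1} mod 11.
  i = 1 (α = 5): (5−9)(5−6)(5−4)(5−8) = (−4)·(−1)·1·(−3) = −12 ≡ 10, so v_1 = 10^{−1} = 10 (mod 11).
  i = 2 (α = 9): (9−5)(9−6)(9−4)(9−8) = 4·3·5·1 = 60 ≡ 5, so v_2 = 5^{−1} = 9 (mod 11).
  i = 3 (α = 6): (6−5)(6−9)(6−4)(6−8) = 1·(−3)·2·(−2) = 12 ≡ 1, so v_3 = 1^{−1} = 1 (mod 11).
  i = 4 (α = 4): (4−5)(4−9)(4−6)(4−8) = (−1)·(−5)·(−2)·(−4) = 40 ≡ 7, so v_4 = 7^{−1} = 8 (mod 11).
  i = 5 (α = 8): (8−5)(8−9)(8−6)(8−4) = 3·(−1)·2·4 = −24 ≡ 9, so v_5 = 9^{−1} = 5 (mod 11).
  v = [10, 9, 1, 8, 5].
Step 2: syndromes of r = [10, 0, 2, 9, 8] (all sums mod 11).
  S_0 = Σ v_i r_i = 10·10 + 9·0 + 1·2 + 8·9 + 5·8 = 214 ≡ 5.
  S_1 = Σ v_i α_i r_i = 10·5·10 + 9·9·0 + 1·6·2 + 8·4·9 + 5·8·8 = 1120 ≡ 9.
  α_i^2 mod 11 = [3, 4, 3, 5, 9].
  S_2 = Σ v_i α_i^2 r_i = 10·3·10 + 9·4·0 + 1·3·2 + 8·5·9 + 5·9·8 = 1026 ≡ 3.
  S = (5, 9, 3) ≠ 0, so r is not a codeword (an error is present).
Step 3: locate the error. For a single error e at position i, S_ℓ = v_i·e·α_i^ℓ, so α_err = S_1/S_0.
  S_0^{−1} = 5^{−1} = 9 (mod 11), so α_err = 9·9 = 81 ≡ 4 = α_4. Error position i = 4.
  Consistency check: S_2/S_1 = 3·5 = 15 ≡ 4 = α_err ✓ (single-error assumption holds).
Step 4: error magnitude e = S_0/v_4 = S_0·∏_{j≠4}(α_4 − α_j) = 5·7 = 35 ≡ 2 (mod 11).
Step 5: correct position 4: c_4 = r_4 − e = 9 − 2 ≡ 7 (mod 11). Hence c = [10, 0, 2, 7, 8].
  Check: interpolating c through the α_i gives m(x) = 6 + 3·x (degree < 2) with m(α_i) = c_i for every i, so c is indeed a codeword.


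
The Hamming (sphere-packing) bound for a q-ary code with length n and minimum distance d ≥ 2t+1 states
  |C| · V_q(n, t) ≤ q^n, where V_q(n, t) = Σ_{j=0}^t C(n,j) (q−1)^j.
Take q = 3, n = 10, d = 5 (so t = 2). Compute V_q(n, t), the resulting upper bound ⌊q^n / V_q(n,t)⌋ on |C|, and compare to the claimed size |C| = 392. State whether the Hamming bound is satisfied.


V_q(n, t) = 201, q^n = 59049, Hamming bound = 293, |C| = 392 > bound (violated).

Step 1: Compute V_q(n, t) = Σ_{j=0}^2 C(n, j) (q−1)^j.
  j = 0: C(10,0)·(2)^0 = 1·1 = 1.
  j = 1: C(10,1)·(2)^1 = 10·2 = 20.
  j = 2: C(10,2)·(2)^2 = 45·4 = 180.
  V_q(n, t) = 1 + 20 + 180 = 201.
Step 2: q^n = 3^10 = 59049.
Step 3: Hamming bound ⌊q^n / V_q(n,t)⌋ = ⌊59049/201⌋ = 293.
Step 4: Compare |C| = 392 to 293: violated.
The claimed |C| lies above the Hamming bound, so no 3-ary code of length 10 with d ≥ 5 can have 392 codewords.


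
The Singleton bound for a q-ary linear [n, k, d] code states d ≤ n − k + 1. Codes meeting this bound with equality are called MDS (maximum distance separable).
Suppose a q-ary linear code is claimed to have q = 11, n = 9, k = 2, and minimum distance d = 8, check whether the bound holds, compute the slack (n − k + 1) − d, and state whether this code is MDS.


Singleton RHS = n − k + 1 = 8, slack = 0, bound satisfied, MDS.

Singleton bound: d ≤ n − k + 1.
Here n = 9, k = 2, so n − k + 1 = 8.
Given d = 8, check d ≤ 8: YES.
Slack = (n − k + 1) − d = 0.
The code is MDS (slack = 0).
Description: the claimed parameters are [9, 2, 8]_11; such a code would be MDS (meets Singleton bound).


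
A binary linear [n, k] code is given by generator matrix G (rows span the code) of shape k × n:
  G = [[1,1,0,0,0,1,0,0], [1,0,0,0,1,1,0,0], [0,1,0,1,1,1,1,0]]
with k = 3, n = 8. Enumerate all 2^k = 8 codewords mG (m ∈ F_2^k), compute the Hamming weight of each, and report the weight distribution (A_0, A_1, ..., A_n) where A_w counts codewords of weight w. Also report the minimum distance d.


Weight distribution: A_0 = 1, A_2 = 1, A_3 = 3, A_4 = 2, A_5 = 1. Minimum distance d = 2.

Enumerate all 2^3 = 8 messages m ∈ F_2^3.
For each, compute codeword c = mG in F_2^8, then tally its weight.
  m = 000 → c = 00000000, weight = 0.
  m = 100 → c = 11000100, weight = 3.
  m = 010 → c = 10001100, weight = 3.
  m = 110 → c = 01001000, weight = 2.
  m = 001 → c = 01011110, weight = 5.
  m = 101 → c = 10011010, weight = 4.
  m = 011 → c = 11010010, weight = 4.
  m = 111 → c = 00010110, weight = 3.
Tally weights:
  weight 0: 1 codewords.
  weight 2: 1 codewords.
  weight 3: 3 codewords.
  weight 4: 2 codewords.
  weight 5: 1 codewords.
Minimum distance d = smallest w > 0 with A_w > 0 = 2.
Sanity: Σ A_w = 8 = 2^3 = 8 ✓.


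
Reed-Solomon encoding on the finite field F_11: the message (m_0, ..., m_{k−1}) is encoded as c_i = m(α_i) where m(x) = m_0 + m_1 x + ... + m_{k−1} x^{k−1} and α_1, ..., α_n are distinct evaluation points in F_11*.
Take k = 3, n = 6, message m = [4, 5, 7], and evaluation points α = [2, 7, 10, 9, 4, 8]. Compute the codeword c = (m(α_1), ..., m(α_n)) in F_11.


c = [9, 8, 6, 0, 4, 8]

Message polynomial: m(x) = 4 + 5·x + 7·x^2 (mod 11).
For each evaluation point α_i, compute m(α_i) mod 11:
  α_1 = 2: Horner steps 7 → 8 → 9, so m(2) = 9.
  α_2 = 7: Horner steps 7 → 10 → 8, so m(7) = 8.
  α_3 = 10: Horner steps 7 → 9 → 6, so m(10) = 6.
  α_4 = 9: Horner steps 7 → 2 → 0, so m(9) = 0.
  α_5 = 4: Horner steps 7 → 0 → 4, so m(4) = 4.
  α_6 = 8: Horner steps 7 → 6 → 8, so m(8) = 8.
Codeword c = [9, 8, 6, 0, 4, 8] ∈ F_11^6.


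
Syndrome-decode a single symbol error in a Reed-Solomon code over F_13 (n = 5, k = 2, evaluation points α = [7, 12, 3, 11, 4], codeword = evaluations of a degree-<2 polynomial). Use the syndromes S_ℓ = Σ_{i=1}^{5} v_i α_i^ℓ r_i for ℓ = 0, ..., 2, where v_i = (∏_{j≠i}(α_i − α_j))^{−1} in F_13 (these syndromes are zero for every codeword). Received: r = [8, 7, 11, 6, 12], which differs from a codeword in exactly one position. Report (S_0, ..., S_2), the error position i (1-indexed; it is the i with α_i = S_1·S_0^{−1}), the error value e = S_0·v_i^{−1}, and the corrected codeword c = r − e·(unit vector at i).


S = (1, 7, 10), error at position 1, error magnitude e = 6, c = [2, 7, 11, 6, 12].

Step 1: column multipliers v_i = (∏_{j≠i}(α_i − α_j))^{−1} mod 13.
  i = 1 (α = 7): (7−12)(7−3)(7−11)(7−4) = (−5)·4·(−4)·3 = 240 ≡ 6, so v_1 = 6^{−1} = 11 (mod 13).
  i = 2 (α = 12): (12−7)(12−3)(12−11)(12−4) = 5·9·1·8 = 360 ≡ 9, so v_2 = 9^{−1} = 3 (mod 13).
  i = 3 (α = 3): (3−7)(3−12)(3−11)(3−4) = (−4)·(−9)·(−8)·(−1) = 288 ≡ 2, so v_3 = 2^{−1} = 7 (mod 13).
  i = 4 (α = 11): (11−7)(11−12)(11−3)(11−4) = 4·(−1)·8·7 = −224 ≡ 10, so v_4 = 10^{−1} = 4 (mod 13).
  i = 5 (α = 4): (4−7)(4−12)(4−3)(4−11) = (−3)·(−8)·1·(−7) = −168 ≡ 1, so v_5 = 1^{−1} = 1 (mod 13).
  v = [11, 3, 7, 4, 1].
Step 2: syndromes of r = [8, 7, 11, 6, 12] (all sums mod 13).
  S_0 = Σ v_i r_i = 11·8 + 3·7 + 7·11 + 4·6 + 1·12 = 222 ≡ 1.
  S_1 = Σ v_i α_i r_i = 11·7·8 + 3·12·7 + 7·3·11 + 4·11·6 + 1·4·12 = 1411 ≡ 7.
  α_i^2 mod 13 = [10, 1, 9, 4, 3].
  S_2 = Σ v_i α_i^2 r_i = 11·10·8 + 3·1·7 + 7·9·11 + 4·4·6 + 1·3·12 = 1726 ≡ 10.
  S = (1, 7, 10) ≠ 0, so r is not a codeword (an error is present).
Step 3: locate the error. For a single error e at position i, S_ℓ = v_i·e·α_i^ℓ, so α_err = S_1/S_0.
  S_0^{−1} = 1^{−1} = 1 (mod 13), so α_err = 7·1 = 7 ≡ 7 = α_1. Error position i = 1.
  Consistency check: S_2/S_1 = 10·2 = 20 ≡ 7 = α_err ✓ (single-error assumption holds).
Step 4: error magnitude e = S_0/v_1 = S_0·∏_{j≠1}(α_1 − α_j) = 1·6 = 6 ≡ 6 (mod 13).
Step 5: correct position 1: c_1 = r_1 − e = 8 − 6 ≡ 2 (mod 13). Hence c = [2, 7, 11, 6, 12].
  Check: interpolating c through the α_i gives m(x) = 8 + 1·x (degree < 2) with m(α_i) = c_i for every i, so c is indeed a codeword.


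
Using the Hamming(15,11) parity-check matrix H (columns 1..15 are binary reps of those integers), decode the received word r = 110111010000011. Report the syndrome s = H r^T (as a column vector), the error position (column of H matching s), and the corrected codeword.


s = (1, 1, 0, 1)^T, error position = 13, corrected codeword c = 110111010000111

Compute s = H r^T mod 2 one row at a time:
  s_1 = 1 + 0 + 0 + 0 + 0 + 0 + 1 + 1 = 3 ≡ 1 (mod 2).
  s_2 = 1 + 1 + 1 + 0 + 0 + 0 + 1 + 1 = 5 ≡ 1 (mod 2).
  s_3 = 1 + 0 + 1 + 0 + 0 + 0 + 1 + 1 = 4 ≡ 0 (mod 2).
  s_4 = 1 + 0 + 1 + 0 + 0 + 0 + 0 + 1 = 3 ≡ 1 (mod 2).
s = (1, 1, 0, 1)^T — this equals column 13 of H (binary 1101), so error is at position 13.
Correct: flip bit 13 of r = 110111010000011 to get c = 110111010000111.


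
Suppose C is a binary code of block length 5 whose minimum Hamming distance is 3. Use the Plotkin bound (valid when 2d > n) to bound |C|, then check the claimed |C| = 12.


Plotkin bound M ≤ 6; given |C| = 12 > bound (violated).

Check applicability: 2d = 6, n = 5.
2d − n = 1 > 0, so Plotkin applies.
Compute d/(2d−n) = 3/1 ≈ 3.0000.
⌊d/(2d−n)⌋ = 3.
Plotkin bound: M ≤ 2·3 = 6.
Given |C| = 12, check: VIOLATED.
This |C| is above the Plotkin bound, so no binary code with n = 5, d = 3 and 12 codewords exists.


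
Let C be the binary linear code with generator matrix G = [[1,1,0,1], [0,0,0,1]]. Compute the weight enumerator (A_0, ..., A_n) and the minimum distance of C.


Weight distribution: A_0 = 1, A_1 = 1, A_2 = 1, A_3 = 1. Minimum distance d = 1.

Enumerate all 2^2 = 4 messages m ∈ F_2^2.
For each, compute codeword c = mG in F_2^4, then tally its weight.
  m = 00 → c = 0000, weight = 0.
  m = 10 → c = 1101, weight = 3.
  m = 01 → c = 0001, weight = 1.
  m = 11 → c = 1100, weight = 2.
Tally weights:
  weight 0: 1 codewords.
  weight 1: 1 codewords.
  weight 2: 1 codewords.
  weight 3: 1 codewords.
Minimum distance d = smallest w > 0 with A_w > 0 = 1.
Sanity: Σ A_w = 4 = 2^2 = 4 ✓.


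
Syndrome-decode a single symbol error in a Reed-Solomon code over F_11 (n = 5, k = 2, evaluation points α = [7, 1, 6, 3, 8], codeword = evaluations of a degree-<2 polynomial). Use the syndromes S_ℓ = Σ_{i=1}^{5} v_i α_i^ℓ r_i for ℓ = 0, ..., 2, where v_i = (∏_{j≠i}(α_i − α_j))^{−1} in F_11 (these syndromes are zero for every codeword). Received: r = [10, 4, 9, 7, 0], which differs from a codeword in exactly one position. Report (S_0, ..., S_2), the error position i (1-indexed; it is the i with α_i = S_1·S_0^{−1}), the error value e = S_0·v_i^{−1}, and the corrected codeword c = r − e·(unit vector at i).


S = (1, 3, 9), error at position 4, error magnitude e = 1, c = [10, 4, 9, 6, 0].

Step 1: column multipliers v_i = (∏_{j≠i}(α_i − α_j))^{−1} mod 11.
  i = 1 (α = 7): (7−1)(7−6)(7−3)(7−8) = 6·1·4·(−1) = −24 ≡ 9, so v_1 = 9^{−1} = 5 (mod 11).
  i = 2 (α = 1): (1−7)(1−6)(1−3)(1−8) = (−6)·(−5)·(−2)·(−7) = 420 ≡ 2, so v_2 = 2^{−1} = 6 (mod 11).
  i = 3 (α = 6): (6−7)(6−1)(6−3)(6−8) = (−1)·5·3·(−2) = 30 ≡ 8, so v_3 = 8^{−1} = 7 (mod 11).
  i = 4 (α = 3): (3−7)(3−1)(3−6)(3−8) = (−4)·2·(−3)·(−5) = −120 ≡ 1, so v_4 = 1^{−1} = 1 (mod 11).
  i = 5 (α = 8): (8−7)(8−1)(8−6)(8−3) = 1·7·2·5 = 70 ≡ 4, so v_5 = 4^{−1} = 3 (mod 11).
  v = [5, 6, 7, 1, 3].
Step 2: syndromes of r = [10, 4, 9, 7, 0] (all sums mod 11).
  S_0 = Σ v_i r_i = 5·10 + 6·4 + 7·9 + 1·7 + 3·0 = 144 ≡ 1.
  S_1 = Σ v_i α_i r_i = 5·7·10 + 6·1·4 + 7·6·9 + 1·3·7 + 3·8·0 = 773 ≡ 3.
  α_i^2 mod 11 = [5, 1, 3, 9, 9].
  S_2 = Σ v_i α_i^2 r_i = 5·5·10 + 6·1·4 + 7·3·9 + 1·9·7 + 3·9·0 = 526 ≡ 9.
  S = (1, 3, 9) ≠ 0, so r is not a codeword (an error is present).
Step 3: locate the error. For a single error e at position i, S_ℓ = v_i·e·α_i^ℓ, so α_err = S_1/S_0.
  S_0^{−1} = 1^{−1} = 1 (mod 11), so α_err = 3·1 = 3 ≡ 3 = α_4. Error position i = 4.
  Consistency check: S_2/S_1 = 9·4 = 36 ≡ 3 = α_err ✓ (single-error assumption holds).
Step 4: error magnitude e = S_0/v_4 = S_0·∏_{j≠4}(α_4 − α_j) = 1·1 = 1 ≡ 1 (mod 11).
Step 5: correct position 4: c_4 = r_4 − e = 7 − 1 ≡ 6 (mod 11). Hence c = [10, 4, 9, 6, 0].
  Check: interpolating c through the α_i gives m(x) = 3 + 1·x (degree < 2) with m(α_i) = c_i for every i, so c is indeed a codeword.
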